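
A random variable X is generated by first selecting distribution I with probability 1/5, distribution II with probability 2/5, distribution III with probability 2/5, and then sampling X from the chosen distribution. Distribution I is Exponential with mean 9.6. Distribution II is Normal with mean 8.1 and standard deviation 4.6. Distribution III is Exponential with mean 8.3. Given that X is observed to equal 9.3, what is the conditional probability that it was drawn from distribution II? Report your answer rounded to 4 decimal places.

0.5867

Likelihoods f(9.3 | ·): I: 0.0395372; II: 0.0838252; III: 0.0392919.
Posterior ∝ prior × likelihood. Numerator for II: 0.4·0.0838252 = 0.0335301.
Normalizing constant: 0.2·0.0395372 + 0.4·0.0838252 + 0.4·0.0392919 = 0.0571543.
P(II | observation) = 0.0335301 / 0.0571543 = 0.586659.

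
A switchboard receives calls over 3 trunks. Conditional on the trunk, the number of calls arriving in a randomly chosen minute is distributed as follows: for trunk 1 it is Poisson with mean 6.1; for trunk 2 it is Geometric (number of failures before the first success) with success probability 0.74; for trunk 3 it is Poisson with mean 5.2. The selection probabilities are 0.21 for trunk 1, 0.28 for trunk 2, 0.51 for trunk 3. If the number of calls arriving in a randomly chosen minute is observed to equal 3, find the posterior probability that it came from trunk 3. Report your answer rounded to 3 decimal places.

0.754

Likelihoods P(X=3 | ·): 1: 0.0848481; 2: 0.0130062; 3: 0.129279.
Posterior ∝ prior × likelihood. Numerator for 3: 0.51·0.129279 = 0.0659322.
Normalizing constant: 0.21·0.0848481 + 0.28·0.0130062 + 0.51·0.129279 = 0.0873921.
P(3 | observation) = 0.0659322 / 0.0873921 = 0.754442.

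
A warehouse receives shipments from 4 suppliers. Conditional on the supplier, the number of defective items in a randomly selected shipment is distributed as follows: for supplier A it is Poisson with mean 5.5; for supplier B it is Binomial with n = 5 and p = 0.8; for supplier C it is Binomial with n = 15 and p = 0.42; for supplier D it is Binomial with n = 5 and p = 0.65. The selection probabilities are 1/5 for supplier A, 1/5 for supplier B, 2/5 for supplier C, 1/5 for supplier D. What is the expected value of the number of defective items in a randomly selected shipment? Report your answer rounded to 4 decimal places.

Component means — A: 5.5; B: 4; C: 6.3; D: 3.25.
E[X] = 0.2·5.5 + 0.2·4 + 0.4·6.3 + 0.2·3.25 = 5.07.

5.0700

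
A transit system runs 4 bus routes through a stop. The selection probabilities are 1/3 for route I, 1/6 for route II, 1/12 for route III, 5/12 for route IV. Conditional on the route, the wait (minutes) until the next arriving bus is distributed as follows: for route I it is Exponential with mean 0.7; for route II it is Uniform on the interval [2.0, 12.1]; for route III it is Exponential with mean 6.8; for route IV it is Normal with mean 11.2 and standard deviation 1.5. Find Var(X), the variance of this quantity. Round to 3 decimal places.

Per component, I: μ=0.7, E[X²]=0.98; II: μ=7.05, E[X²]=58.2033; III: μ=6.8, E[X²]=92.48; IV: μ=11.2, E[X²]=127.69.
E[X] = 0.333333·0.7 + 0.166667·7.05 + 0.0833333·6.8 + 0.416667·11.2 = 6.64167.
E[X²] = 0.333333·0.98 + 0.166667·58.2033 + 0.0833333·92.48 + 0.416667·127.69 = 70.9381.
Var(X) = E[X²] − (E[X])² = 70.9381 − 44.1117 = 26.8263.

26.826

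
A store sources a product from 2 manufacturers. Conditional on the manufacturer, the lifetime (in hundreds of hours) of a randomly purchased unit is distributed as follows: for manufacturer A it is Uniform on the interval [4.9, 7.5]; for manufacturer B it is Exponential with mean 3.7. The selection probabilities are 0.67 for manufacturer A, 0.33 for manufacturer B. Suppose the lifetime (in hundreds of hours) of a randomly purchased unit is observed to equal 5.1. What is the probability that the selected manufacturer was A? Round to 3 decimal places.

0.920

Likelihoods f(5.1 | ·): A: 0.384615; B: 0.0681046.
Posterior ∝ prior × likelihood. Numerator for A: 0.67·0.384615 = 0.257692.
Normalizing constant: 0.67·0.384615 + 0.33·0.0681046 = 0.280167.
P(A | observation) = 0.257692 / 0.280167 = 0.919782.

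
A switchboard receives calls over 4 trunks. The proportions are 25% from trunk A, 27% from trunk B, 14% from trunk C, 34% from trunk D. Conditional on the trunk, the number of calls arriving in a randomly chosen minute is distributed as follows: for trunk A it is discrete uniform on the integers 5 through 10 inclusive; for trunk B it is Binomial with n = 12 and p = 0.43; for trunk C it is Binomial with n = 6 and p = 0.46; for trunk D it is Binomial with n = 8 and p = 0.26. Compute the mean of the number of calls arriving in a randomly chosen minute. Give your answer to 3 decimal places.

4.362

Component means — A: 7.5; B: 5.16; C: 2.76; D: 2.08.
E[X] = 0.25·7.5 + 0.27·5.16 + 0.14·2.76 + 0.34·2.08 = 4.3618.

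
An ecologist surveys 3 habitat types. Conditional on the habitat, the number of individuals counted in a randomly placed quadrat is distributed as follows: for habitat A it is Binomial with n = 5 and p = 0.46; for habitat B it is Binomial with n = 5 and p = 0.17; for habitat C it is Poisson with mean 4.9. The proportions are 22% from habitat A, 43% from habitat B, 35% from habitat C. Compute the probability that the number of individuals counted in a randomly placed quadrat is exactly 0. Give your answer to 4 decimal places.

0.1821

Conditional on each habitat, P(X = 0): A: 0.0459165; B: 0.393904; C: 0.00744658.
By total probability, P(X = 0) = 0.22·0.0459165 + 0.43·0.393904 + 0.35·0.00744658 = 0.182087.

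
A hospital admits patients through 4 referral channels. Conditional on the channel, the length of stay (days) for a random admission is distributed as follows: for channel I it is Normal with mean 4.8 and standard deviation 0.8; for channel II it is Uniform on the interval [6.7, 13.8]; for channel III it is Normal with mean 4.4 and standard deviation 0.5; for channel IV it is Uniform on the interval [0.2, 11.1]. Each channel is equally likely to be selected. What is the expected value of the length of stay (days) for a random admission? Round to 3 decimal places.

Component means — I: 4.8; II: 10.25; III: 4.4; IV: 5.65.
E[X] = 0.25·4.8 + 0.25·10.25 + 0.25·4.4 + 0.25·5.65 = 6.275.

6.275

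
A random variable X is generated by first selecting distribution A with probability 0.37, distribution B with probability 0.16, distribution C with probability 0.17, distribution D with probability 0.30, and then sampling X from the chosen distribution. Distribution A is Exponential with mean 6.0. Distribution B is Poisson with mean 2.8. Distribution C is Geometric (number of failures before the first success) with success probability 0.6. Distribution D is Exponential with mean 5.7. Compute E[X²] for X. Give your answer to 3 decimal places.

48.101

For each component E[X²] = Var + (mean)², giving A: 72; B: 10.64; C: 1.55556; D: 64.98.
Overall E[X²] = 0.37·72 + 0.16·10.64 + 0.17·1.55556 + 0.3·64.98 = 48.1008.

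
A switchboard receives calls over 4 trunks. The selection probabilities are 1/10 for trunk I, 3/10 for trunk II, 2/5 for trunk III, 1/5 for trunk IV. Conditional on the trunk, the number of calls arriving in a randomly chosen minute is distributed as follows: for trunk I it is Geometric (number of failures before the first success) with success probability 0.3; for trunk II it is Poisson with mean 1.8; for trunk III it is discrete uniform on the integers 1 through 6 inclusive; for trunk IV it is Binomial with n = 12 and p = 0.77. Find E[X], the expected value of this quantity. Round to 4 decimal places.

4.0213

Component means — I: 2.33333; II: 1.8; III: 3.5; IV: 9.24.
E[X] = 0.1·2.33333 + 0.3·1.8 + 0.4·3.5 + 0.2·9.24 = 4.02133.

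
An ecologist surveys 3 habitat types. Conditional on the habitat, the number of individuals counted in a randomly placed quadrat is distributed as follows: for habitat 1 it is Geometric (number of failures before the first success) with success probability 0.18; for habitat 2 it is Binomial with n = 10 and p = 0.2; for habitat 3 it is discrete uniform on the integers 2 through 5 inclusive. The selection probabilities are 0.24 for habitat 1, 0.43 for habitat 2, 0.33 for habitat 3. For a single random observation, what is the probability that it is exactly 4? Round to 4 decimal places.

Conditional on each habitat, P(X = 4): 1: 0.0813819; 2: 0.0880804; 3: 0.25.
By total probability, P(X = 4) = 0.24·0.0813819 + 0.43·0.0880804 + 0.33·0.25 = 0.139906.

0.1399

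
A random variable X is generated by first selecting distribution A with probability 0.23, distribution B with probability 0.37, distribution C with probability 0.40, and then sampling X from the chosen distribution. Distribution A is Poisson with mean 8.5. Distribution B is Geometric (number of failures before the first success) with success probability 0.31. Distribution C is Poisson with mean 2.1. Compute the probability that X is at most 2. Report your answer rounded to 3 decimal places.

Conditional on each component, P(X ≤ 2): A: 0.00928324; B: 0.671491; C: 0.649631.
By total probability, P(X ≤ 2) = 0.23·0.00928324 + 0.37·0.671491 + 0.4·0.649631 = 0.510439.

0.510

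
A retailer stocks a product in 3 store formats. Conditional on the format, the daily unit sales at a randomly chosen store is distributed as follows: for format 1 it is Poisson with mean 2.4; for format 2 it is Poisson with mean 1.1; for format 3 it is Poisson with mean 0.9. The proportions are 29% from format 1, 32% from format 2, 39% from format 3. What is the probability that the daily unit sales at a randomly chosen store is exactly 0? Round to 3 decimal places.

0.291

Conditional on each format, P(X = 0): 1: 0.090718; 2: 0.332871; 3: 0.40657.
By total probability, P(X = 0) = 0.29·0.090718 + 0.32·0.332871 + 0.39·0.40657 = 0.291389.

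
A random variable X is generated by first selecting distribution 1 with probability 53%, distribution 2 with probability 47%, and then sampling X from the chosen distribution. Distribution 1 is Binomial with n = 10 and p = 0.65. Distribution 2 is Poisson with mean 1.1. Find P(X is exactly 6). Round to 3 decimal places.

Conditional on each component, P(X = 6): 1: 0.237668; 2: 0.00081903.
By total probability, P(X = 6) = 0.53·0.237668 + 0.47·0.00081903 = 0.126349.

0.126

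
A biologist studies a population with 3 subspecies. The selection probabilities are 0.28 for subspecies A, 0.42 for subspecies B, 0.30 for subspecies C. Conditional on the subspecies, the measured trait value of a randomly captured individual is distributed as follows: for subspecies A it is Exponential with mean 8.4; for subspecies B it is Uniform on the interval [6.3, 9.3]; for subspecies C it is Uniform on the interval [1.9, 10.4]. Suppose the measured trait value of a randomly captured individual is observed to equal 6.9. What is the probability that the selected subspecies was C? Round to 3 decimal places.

0.186

Likelihoods f(6.9 | ·): A: 0.0523575; B: 0.333333; C: 0.117647.
Posterior ∝ prior × likelihood. Numerator for C: 0.3·0.117647 = 0.0352941.
Normalizing constant: 0.28·0.0523575 + 0.42·0.333333 + 0.3·0.117647 = 0.189954.
P(C | observation) = 0.0352941 / 0.189954 = 0.185803.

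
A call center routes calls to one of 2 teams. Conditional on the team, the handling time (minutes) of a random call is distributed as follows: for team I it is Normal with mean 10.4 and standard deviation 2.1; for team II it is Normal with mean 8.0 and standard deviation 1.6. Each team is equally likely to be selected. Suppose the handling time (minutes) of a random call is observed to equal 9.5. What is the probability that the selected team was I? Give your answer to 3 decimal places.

0.519

Likelihoods f(9.5 | ·): I: 0.173303; II: 0.160671.
Posterior ∝ prior × likelihood. Numerator for I: 0.5·0.173303 = 0.0866516.
Normalizing constant: 0.5·0.173303 + 0.5·0.160671 = 0.166987.
P(I | observation) = 0.0866516 / 0.166987 = 0.518912.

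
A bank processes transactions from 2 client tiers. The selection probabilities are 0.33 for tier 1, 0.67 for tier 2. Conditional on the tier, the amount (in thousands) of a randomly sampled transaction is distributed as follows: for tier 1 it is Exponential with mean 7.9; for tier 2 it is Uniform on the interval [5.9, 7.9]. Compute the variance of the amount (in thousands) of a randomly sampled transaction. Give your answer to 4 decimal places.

Per component, 1: μ=7.9, E[X²]=124.82; 2: μ=6.9, E[X²]=47.9433.
E[X] = 0.33·7.9 + 0.67·6.9 = 7.23.
E[X²] = 0.33·124.82 + 0.67·47.9433 = 73.3126.
Var(X) = E[X²] − (E[X])² = 73.3126 − 52.2729 = 21.0397.

21.0397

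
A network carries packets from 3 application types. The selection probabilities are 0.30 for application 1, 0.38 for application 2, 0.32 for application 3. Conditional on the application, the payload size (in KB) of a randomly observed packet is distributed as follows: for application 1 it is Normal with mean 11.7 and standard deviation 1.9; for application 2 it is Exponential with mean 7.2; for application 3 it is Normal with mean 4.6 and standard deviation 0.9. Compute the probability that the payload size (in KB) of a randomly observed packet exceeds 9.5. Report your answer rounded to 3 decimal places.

0.365

Conditional on each application, P(X > 9.5): 1: 0.876547; 2: 0.267284; 3: 2.59837e-08.
By total probability, P(X > 9.5) = 0.3·0.876547 + 0.38·0.267284 + 0.32·2.59837e-08 = 0.364532.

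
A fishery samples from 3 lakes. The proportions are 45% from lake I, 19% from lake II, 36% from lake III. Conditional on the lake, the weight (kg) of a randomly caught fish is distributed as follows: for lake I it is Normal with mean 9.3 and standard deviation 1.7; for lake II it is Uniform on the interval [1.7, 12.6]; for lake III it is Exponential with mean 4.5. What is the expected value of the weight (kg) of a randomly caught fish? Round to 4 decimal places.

7.1635

Component means — I: 9.3; II: 7.15; III: 4.5.
E[X] = 0.45·9.3 + 0.19·7.15 + 0.36·4.5 = 7.1635.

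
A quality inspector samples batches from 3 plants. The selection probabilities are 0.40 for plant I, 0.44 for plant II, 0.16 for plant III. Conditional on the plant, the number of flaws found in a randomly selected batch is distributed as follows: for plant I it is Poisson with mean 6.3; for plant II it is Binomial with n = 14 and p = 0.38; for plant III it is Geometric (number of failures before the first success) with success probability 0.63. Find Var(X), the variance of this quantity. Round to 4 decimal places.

Per component, I: μ=6.3, E[X²]=45.99; II: μ=5.32, E[X²]=31.6008; III: μ=0.587302, E[X²]=1.27715.
E[X] = 0.4·6.3 + 0.44·5.32 + 0.16·0.587302 = 4.95477.
E[X²] = 0.4·45.99 + 0.44·31.6008 + 0.16·1.27715 = 32.5047.
Var(X) = E[X²] − (E[X])² = 32.5047 − 24.5497 = 7.95497.

7.9550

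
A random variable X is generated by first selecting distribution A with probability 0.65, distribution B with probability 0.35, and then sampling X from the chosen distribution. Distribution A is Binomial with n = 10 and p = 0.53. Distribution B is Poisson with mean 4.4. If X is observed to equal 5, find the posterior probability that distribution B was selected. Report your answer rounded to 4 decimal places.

Likelihoods P(X=5 | ·): A: 0.241696; B: 0.168728.
Posterior ∝ prior × likelihood. Numerator for B: 0.35·0.168728 = 0.0590547.
Normalizing constant: 0.65·0.241696 + 0.35·0.168728 = 0.216157.
P(B | observation) = 0.0590547 / 0.216157 = 0.273203.

0.2732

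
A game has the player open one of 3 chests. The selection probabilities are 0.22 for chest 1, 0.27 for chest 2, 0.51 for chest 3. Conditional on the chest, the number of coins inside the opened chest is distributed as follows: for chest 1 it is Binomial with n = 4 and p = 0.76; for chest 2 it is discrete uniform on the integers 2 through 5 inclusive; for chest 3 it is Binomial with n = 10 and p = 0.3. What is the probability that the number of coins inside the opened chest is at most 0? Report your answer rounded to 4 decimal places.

Conditional on each chest, P(X ≤ 0): 1: 0.00331776; 2: 0; 3: 0.0282475.
By total probability, P(X ≤ 0) = 0.22·0.00331776 + 0.27·0 + 0.51·0.0282475 = 0.0151361.

0.0151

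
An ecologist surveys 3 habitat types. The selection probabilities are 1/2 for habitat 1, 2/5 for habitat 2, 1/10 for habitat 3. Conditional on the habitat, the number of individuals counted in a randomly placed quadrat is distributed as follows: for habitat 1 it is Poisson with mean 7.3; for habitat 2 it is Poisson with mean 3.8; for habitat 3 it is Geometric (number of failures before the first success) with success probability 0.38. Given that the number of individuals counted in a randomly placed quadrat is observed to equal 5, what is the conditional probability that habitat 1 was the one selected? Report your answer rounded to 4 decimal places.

Likelihoods P(X=5 | ·): 1: 0.116703; 2: 0.147713; 3: 0.034813.
Posterior ∝ prior × likelihood. Numerator for 1: 0.5·0.116703 = 0.0583517.
Normalizing constant: 0.5·0.116703 + 0.4·0.147713 + 0.1·0.034813 = 0.120918.
P(1 | observation) = 0.0583517 / 0.120918 = 0.482572.

0.4826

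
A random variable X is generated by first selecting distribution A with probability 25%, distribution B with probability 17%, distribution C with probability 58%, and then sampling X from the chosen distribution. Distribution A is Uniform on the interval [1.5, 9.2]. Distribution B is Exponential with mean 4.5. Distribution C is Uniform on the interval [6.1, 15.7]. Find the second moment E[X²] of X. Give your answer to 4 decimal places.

88.6400

For each component E[X²] = Var + (mean)², giving A: 33.5633; B: 40.5; C: 126.49.
Overall E[X²] = 0.25·33.5633 + 0.17·40.5 + 0.58·126.49 = 88.64.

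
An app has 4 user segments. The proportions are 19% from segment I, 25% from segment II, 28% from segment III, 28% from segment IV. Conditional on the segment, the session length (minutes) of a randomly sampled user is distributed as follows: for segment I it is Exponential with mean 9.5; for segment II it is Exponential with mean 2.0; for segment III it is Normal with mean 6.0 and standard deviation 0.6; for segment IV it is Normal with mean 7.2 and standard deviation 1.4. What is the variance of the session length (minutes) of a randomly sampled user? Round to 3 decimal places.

25.528

Per component, I: μ=9.5, E[X²]=180.5; II: μ=2, E[X²]=8; III: μ=6, E[X²]=36.36; IV: μ=7.2, E[X²]=53.8.
E[X] = 0.19·9.5 + 0.25·2 + 0.28·6 + 0.28·7.2 = 6.001.
E[X²] = 0.19·180.5 + 0.25·8 + 0.28·36.36 + 0.28·53.8 = 61.5398.
Var(X) = E[X²] − (E[X])² = 61.5398 − 36.012 = 25.5278.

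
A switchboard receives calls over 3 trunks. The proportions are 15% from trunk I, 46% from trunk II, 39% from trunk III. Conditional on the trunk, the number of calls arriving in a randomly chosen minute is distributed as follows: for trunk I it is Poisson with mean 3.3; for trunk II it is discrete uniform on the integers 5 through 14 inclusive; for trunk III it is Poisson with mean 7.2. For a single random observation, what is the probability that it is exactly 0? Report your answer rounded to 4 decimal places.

0.0058

Conditional on each trunk, P(X = 0): I: 0.0368832; II: 0; III: 0.000746586.
By total probability, P(X = 0) = 0.15·0.0368832 + 0.46·0 + 0.39·0.000746586 = 0.00582364.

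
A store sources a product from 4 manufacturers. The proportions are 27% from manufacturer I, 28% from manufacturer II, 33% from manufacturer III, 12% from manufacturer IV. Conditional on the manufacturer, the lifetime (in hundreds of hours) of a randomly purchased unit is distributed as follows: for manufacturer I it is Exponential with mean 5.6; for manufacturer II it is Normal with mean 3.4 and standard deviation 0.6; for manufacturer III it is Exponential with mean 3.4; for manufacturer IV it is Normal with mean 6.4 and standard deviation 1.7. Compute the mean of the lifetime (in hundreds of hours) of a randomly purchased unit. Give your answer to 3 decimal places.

4.354

Component means — I: 5.6; II: 3.4; III: 3.4; IV: 6.4.
E[X] = 0.27·5.6 + 0.28·3.4 + 0.33·3.4 + 0.12·6.4 = 4.354.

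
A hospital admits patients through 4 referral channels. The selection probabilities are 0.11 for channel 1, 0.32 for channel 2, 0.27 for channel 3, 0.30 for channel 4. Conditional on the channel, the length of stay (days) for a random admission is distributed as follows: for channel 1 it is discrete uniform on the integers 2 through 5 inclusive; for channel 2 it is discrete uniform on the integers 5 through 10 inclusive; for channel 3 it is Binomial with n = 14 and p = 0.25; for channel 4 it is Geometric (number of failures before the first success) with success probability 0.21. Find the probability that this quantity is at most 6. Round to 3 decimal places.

Conditional on each channel, P(X ≤ 6): 1: 1; 2: 0.333333; 3: 0.961729; 4: 0.807961.
By total probability, P(X ≤ 6) = 0.11·1 + 0.32·0.333333 + 0.27·0.961729 + 0.3·0.807961 = 0.718722.

0.719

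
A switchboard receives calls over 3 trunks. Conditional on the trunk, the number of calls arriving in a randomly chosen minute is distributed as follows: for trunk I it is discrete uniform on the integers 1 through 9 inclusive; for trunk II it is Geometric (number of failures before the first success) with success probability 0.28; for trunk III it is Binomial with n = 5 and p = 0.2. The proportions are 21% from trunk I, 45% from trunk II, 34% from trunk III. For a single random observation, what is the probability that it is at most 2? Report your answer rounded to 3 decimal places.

Conditional on each trunk, P(X ≤ 2): I: 0.222222; II: 0.626752; III: 0.94208.
By total probability, P(X ≤ 2) = 0.21·0.222222 + 0.45·0.626752 + 0.34·0.94208 = 0.649012.

0.649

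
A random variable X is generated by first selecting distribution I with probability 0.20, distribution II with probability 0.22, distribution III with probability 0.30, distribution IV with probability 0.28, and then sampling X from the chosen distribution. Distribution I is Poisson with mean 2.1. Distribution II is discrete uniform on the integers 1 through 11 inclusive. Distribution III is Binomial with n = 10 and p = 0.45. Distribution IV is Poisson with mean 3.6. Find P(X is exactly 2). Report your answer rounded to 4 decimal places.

0.1465

Conditional on each component, P(X = 2): I: 0.270016; II: 0.0909091; III: 0.0763026; IV: 0.177058.
By total probability, P(X = 2) = 0.2·0.270016 + 0.22·0.0909091 + 0.3·0.0763026 + 0.28·0.177058 = 0.14647.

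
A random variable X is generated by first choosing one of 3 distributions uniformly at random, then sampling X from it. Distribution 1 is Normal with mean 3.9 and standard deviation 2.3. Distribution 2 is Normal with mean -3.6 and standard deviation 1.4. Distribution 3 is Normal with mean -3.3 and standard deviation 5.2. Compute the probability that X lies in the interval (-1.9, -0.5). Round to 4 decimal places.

Conditional on each component, P(-1.9 < X < -0.5): 1: 0.0220324; 2: 0.0989148; 3: 0.0987468.
By total probability, P(-1.9 < X < -0.5) = 0.333333·0.0220324 + 0.333333·0.0989148 + 0.333333·0.0987468 = 0.0732313.

0.0732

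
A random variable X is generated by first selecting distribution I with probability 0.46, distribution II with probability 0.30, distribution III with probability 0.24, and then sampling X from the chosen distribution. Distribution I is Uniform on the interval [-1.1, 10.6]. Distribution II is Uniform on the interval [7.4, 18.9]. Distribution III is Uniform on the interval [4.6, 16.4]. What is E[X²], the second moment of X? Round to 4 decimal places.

100.0540

For each component E[X²] = Var + (mean)², giving I: 33.97; II: 183.943; III: 121.853.
Overall E[X²] = 0.46·33.97 + 0.3·183.943 + 0.24·121.853 = 100.054.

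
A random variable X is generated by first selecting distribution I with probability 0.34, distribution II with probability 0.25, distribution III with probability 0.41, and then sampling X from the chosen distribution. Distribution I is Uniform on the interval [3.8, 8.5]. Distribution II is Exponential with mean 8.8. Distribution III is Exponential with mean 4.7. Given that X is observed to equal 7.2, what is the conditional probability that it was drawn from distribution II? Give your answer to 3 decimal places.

Likelihoods f(7.2 | ·): I: 0.212766; II: 0.0501401; III: 0.0459833.
Posterior ∝ prior × likelihood. Numerator for II: 0.25·0.0501401 = 0.012535.
Normalizing constant: 0.34·0.212766 + 0.25·0.0501401 + 0.41·0.0459833 = 0.103729.
P(II | observation) = 0.012535 / 0.103729 = 0.120845.

0.121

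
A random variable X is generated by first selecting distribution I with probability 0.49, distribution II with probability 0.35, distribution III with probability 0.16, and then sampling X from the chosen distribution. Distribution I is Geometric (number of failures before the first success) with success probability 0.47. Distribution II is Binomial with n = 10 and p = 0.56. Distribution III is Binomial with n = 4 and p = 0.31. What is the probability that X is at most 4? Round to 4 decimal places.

Conditional on each component, P(X ≤ 4): I: 0.95818; II: 0.240703; III: 1.
By total probability, P(X ≤ 4) = 0.49·0.95818 + 0.35·0.240703 + 0.16·1 = 0.713755.

0.7138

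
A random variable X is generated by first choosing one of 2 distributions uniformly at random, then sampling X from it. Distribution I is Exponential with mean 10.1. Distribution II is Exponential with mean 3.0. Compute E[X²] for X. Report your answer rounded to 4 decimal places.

111.0100

For each component E[X²] = Var + (mean)², giving I: 204.02; II: 18.
Overall E[X²] = 0.5·204.02 + 0.5·18 = 111.01.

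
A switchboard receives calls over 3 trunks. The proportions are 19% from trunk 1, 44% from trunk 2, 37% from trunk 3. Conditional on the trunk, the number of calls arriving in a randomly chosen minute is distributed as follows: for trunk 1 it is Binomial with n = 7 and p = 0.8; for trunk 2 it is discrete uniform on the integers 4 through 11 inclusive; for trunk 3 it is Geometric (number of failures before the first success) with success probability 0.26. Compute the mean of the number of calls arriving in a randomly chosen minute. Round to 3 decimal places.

Component means — 1: 5.6; 2: 7.5; 3: 2.84615.
E[X] = 0.19·5.6 + 0.44·7.5 + 0.37·2.84615 = 5.41708.

5.417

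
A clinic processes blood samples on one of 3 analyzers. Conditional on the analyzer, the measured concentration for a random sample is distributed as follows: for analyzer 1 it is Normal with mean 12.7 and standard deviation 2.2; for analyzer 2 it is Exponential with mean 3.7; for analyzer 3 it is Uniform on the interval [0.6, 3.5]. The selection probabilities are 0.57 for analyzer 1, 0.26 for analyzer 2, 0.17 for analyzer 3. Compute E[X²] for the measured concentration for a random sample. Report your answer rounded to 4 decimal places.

102.6465

For each component E[X²] = Var + (mean)², giving 1: 166.13; 2: 27.38; 3: 4.90333.
Overall E[X²] = 0.57·166.13 + 0.26·27.38 + 0.17·4.90333 = 102.646.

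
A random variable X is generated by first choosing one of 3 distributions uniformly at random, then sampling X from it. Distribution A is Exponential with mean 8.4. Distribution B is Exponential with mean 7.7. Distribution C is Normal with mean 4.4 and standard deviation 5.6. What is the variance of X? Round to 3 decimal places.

Per component, A: μ=8.4, E[X²]=141.12; B: μ=7.7, E[X²]=118.58; C: μ=4.4, E[X²]=50.72.
E[X] = 0.333333·8.4 + 0.333333·7.7 + 0.333333·4.4 = 6.83333.
E[X²] = 0.333333·141.12 + 0.333333·118.58 + 0.333333·50.72 = 103.473.
Var(X) = E[X²] − (E[X])² = 103.473 − 46.6944 = 56.7789.

56.779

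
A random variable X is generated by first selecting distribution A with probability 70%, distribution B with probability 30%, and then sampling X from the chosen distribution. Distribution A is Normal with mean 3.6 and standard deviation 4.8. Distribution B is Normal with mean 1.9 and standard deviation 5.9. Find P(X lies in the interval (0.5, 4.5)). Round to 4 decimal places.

0.2998

Conditional on each component, P(0.5 < X < 4.5): A: 0.315172; B: 0.26406.
By total probability, P(0.5 < X < 4.5) = 0.7·0.315172 + 0.3·0.26406 = 0.299839.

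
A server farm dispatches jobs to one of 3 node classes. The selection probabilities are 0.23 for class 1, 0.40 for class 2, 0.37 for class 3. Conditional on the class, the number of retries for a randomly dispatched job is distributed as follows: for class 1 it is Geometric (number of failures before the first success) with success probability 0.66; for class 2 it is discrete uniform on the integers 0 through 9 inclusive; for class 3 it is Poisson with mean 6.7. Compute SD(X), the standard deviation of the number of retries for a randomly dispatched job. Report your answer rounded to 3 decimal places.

3.375

Per component, 1: μ=0.515152, E[X²]=1.04591; 2: μ=4.5, E[X²]=28.5; 3: μ=6.7, E[X²]=51.59.
E[X] = 0.23·0.515152 + 0.4·4.5 + 0.37·6.7 = 4.39748.
E[X²] = 0.23·1.04591 + 0.4·28.5 + 0.37·51.59 = 30.7289.
Var(X) = E[X²] − (E[X])² = 30.7289 − 19.3379 = 11.391.
SD(X) = √11.391 = 3.37505.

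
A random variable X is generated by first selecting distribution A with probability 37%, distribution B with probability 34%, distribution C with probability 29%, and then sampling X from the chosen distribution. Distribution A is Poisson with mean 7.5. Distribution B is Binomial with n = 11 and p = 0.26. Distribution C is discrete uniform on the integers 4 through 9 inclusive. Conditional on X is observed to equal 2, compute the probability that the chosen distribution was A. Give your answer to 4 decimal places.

0.0640

Likelihoods P(X=2 | ·): A: 0.0155555; B: 0.247397; C: 0.
Posterior ∝ prior × likelihood. Numerator for A: 0.37·0.0155555 = 0.00575553.
Normalizing constant: 0.37·0.0155555 + 0.34·0.247397 + 0.29·0 = 0.0898706.
P(A | observation) = 0.00575553 / 0.0898706 = 0.0640425.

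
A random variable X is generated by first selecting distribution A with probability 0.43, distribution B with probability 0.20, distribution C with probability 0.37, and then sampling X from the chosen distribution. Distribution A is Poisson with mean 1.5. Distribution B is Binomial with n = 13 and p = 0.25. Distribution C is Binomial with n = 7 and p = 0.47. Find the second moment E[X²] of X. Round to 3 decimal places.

8.863

For each component E[X²] = Var + (mean)², giving A: 3.75; B: 13; C: 12.5678.
Overall E[X²] = 0.43·3.75 + 0.2·13 + 0.37·12.5678 = 8.86259.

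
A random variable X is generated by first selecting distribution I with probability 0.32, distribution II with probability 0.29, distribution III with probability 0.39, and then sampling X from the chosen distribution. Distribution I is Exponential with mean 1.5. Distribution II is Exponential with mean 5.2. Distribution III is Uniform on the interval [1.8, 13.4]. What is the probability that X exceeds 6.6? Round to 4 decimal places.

Conditional on each component, P(X > 6.6): I: 0.0122773; II: 0.281048; III: 0.586207.
By total probability, P(X > 6.6) = 0.32·0.0122773 + 0.29·0.281048 + 0.39·0.586207 = 0.314053.

0.3141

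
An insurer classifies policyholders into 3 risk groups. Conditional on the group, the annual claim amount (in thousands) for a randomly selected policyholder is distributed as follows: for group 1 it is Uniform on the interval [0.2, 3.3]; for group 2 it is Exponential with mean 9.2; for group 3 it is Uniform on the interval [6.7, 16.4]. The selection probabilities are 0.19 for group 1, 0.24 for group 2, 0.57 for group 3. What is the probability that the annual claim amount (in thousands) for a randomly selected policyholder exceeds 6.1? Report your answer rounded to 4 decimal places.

Conditional on each group, P(X > 6.1): 1: 0; 2: 0.515281; 3: 1.
By total probability, P(X > 6.1) = 0.19·0 + 0.24·0.515281 + 0.57·1 = 0.693667.

0.6937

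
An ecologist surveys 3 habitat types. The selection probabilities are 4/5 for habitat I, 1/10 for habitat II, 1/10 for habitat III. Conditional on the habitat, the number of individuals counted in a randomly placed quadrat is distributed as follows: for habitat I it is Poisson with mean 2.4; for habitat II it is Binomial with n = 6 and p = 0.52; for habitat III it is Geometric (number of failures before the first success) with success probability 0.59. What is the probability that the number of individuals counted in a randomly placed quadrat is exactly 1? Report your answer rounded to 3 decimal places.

Conditional on each habitat, P(X = 1): I: 0.217723; II: 0.0794988; III: 0.2419.
By total probability, P(X = 1) = 0.8·0.217723 + 0.1·0.0794988 + 0.1·0.2419 = 0.206318.

0.206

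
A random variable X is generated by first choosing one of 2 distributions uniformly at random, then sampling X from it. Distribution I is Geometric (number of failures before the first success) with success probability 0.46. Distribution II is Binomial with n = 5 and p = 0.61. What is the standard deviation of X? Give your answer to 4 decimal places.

Per component, I: μ=1.17391, E[X²]=3.93006; II: μ=3.05, E[X²]=10.492.
E[X] = 0.5·1.17391 + 0.5·3.05 = 2.11196.
E[X²] = 0.5·3.93006 + 0.5·10.492 = 7.21103.
Var(X) = E[X²] − (E[X])² = 7.21103 − 4.46036 = 2.75067.
SD(X) = √2.75067 = 1.65851.

1.6585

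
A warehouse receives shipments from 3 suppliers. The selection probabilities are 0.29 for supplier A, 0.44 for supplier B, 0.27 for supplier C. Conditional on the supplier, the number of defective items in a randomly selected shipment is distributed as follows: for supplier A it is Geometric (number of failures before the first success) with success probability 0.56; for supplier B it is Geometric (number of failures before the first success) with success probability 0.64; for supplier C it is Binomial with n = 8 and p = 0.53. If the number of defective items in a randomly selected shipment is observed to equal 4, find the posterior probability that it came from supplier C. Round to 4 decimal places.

0.8706

Likelihoods P(X=4 | ·): A: 0.0209893; B: 0.0107495; C: 0.269521.
Posterior ∝ prior × likelihood. Numerator for C: 0.27·0.269521 = 0.0727707.
Normalizing constant: 0.29·0.0209893 + 0.44·0.0107495 + 0.27·0.269521 = 0.0835874.
P(C | observation) = 0.0727707 / 0.0835874 = 0.870594.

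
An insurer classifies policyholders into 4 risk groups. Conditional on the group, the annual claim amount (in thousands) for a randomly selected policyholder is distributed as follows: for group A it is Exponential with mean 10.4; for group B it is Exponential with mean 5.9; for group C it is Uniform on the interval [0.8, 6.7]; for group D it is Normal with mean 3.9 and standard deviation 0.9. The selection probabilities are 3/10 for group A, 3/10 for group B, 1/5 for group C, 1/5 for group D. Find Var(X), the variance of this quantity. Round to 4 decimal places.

Per component, A: μ=10.4, E[X²]=216.32; B: μ=5.9, E[X²]=69.62; C: μ=3.75, E[X²]=16.9633; D: μ=3.9, E[X²]=16.02.
E[X] = 0.3·10.4 + 0.3·5.9 + 0.2·3.75 + 0.2·3.9 = 6.42.
E[X²] = 0.3·216.32 + 0.3·69.62 + 0.2·16.9633 + 0.2·16.02 = 92.3787.
Var(X) = E[X²] − (E[X])² = 92.3787 − 41.2164 = 51.1623.

51.1623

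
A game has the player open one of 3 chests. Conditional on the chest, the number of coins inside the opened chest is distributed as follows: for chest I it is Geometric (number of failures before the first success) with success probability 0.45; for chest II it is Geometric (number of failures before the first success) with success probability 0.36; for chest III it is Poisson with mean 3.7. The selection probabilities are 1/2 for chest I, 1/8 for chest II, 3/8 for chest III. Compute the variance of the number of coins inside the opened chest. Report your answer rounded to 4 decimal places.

Per component, I: μ=1.22222, E[X²]=4.20988; II: μ=1.77778, E[X²]=8.09877; III: μ=3.7, E[X²]=17.39.
E[X] = 0.5·1.22222 + 0.125·1.77778 + 0.375·3.7 = 2.22083.
E[X²] = 0.5·4.20988 + 0.125·8.09877 + 0.375·17.39 = 9.63853.
Var(X) = E[X²] − (E[X])² = 9.63853 − 4.9321 = 4.70643.

4.7064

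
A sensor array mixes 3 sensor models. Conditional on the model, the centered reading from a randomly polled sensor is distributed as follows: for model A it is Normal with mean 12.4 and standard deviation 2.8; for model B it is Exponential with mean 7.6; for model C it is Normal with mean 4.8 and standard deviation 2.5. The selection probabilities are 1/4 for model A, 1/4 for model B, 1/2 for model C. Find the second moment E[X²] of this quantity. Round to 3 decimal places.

83.925

For each component E[X²] = Var + (mean)², giving A: 161.6; B: 115.52; C: 29.29.
Overall E[X²] = 0.25·161.6 + 0.25·115.52 + 0.5·29.29 = 83.925.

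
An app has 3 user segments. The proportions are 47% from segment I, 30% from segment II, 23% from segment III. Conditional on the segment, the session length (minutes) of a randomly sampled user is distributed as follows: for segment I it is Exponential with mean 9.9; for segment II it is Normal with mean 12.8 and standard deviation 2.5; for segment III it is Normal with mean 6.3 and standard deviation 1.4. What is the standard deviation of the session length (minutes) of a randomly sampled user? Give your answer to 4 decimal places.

Per component, I: μ=9.9, E[X²]=196.02; II: μ=12.8, E[X²]=170.09; III: μ=6.3, E[X²]=41.65.
E[X] = 0.47·9.9 + 0.3·12.8 + 0.23·6.3 = 9.942.
E[X²] = 0.47·196.02 + 0.3·170.09 + 0.23·41.65 = 152.736.
Var(X) = E[X²] − (E[X])² = 152.736 − 98.8434 = 53.8925.
SD(X) = √53.8925 = 7.34115.

7.3412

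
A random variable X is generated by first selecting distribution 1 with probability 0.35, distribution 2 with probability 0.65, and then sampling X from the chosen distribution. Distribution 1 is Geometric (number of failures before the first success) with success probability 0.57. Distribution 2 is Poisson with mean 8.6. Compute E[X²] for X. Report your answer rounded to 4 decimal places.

For each component E[X²] = Var + (mean)², giving 1: 1.89258; 2: 82.56.
Overall E[X²] = 0.35·1.89258 + 0.65·82.56 = 54.3264.

54.3264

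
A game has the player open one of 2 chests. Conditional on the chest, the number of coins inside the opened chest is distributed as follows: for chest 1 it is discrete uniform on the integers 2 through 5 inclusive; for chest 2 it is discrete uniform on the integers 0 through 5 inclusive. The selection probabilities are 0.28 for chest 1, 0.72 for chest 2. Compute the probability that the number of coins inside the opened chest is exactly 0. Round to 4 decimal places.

0.1200

Conditional on each chest, P(X = 0): 1: 0; 2: 0.166667.
By total probability, P(X = 0) = 0.28·0 + 0.72·0.166667 = 0.12.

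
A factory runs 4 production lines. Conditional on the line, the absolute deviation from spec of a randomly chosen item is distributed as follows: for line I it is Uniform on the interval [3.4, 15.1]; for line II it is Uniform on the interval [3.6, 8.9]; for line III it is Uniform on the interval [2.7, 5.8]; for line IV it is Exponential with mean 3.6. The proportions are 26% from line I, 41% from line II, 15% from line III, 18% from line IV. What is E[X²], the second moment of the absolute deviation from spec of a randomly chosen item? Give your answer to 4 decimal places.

49.6827

For each component E[X²] = Var + (mean)², giving I: 96.97; II: 41.4033; III: 18.8633; IV: 25.92.
Overall E[X²] = 0.26·96.97 + 0.41·41.4033 + 0.15·18.8633 + 0.18·25.92 = 49.6827.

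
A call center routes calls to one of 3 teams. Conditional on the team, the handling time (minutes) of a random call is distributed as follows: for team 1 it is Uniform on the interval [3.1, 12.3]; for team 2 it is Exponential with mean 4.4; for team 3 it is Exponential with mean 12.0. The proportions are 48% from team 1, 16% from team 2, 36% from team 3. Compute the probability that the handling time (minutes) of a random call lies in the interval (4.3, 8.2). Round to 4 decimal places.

Conditional on each team, P(4.3 < X < 8.2): 1: 0.423913; 2: 0.221228; 3: 0.193909.
By total probability, P(4.3 < X < 8.2) = 0.48·0.423913 + 0.16·0.221228 + 0.36·0.193909 = 0.308682.

0.3087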